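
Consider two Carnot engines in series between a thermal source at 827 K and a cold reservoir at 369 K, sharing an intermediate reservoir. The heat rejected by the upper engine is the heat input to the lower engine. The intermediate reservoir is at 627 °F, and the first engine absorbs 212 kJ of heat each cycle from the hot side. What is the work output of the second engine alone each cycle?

W₂ ≈ 60.2 kJ

T_m = 627 °F → (627 − 32) × 5/9 = 330.56 °C = 603.71 K.
Heat entering the second stage: Q_m = Q_H·(T_m/T_H) = 212 × 603.71/827.00 = 155 kJ.
Second-stage efficiency η₂ = 1 − T_C/T_m = 1 − 369.00/603.71 = 0.3888, so W₂ = η₂·Q_m = 60.2 kJ.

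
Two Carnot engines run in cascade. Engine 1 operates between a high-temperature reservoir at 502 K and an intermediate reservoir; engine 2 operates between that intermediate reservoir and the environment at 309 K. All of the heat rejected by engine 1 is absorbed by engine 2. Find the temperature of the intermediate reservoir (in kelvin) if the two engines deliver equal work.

T_m ≈ 406 K

For reversible stages Q_m = Q_H·(T_m/T_H). Setting W₁ = Q_H(1 − T_m/T_H) equal to W₂ = Q_m(1 − T_C/T_m) = Q_H·(T_m − T_C)/T_H gives T_H − T_m = T_m − T_C, so T_m = (T_H + T_C)/2 = (502.00 + 309.00)/2 = 406 K.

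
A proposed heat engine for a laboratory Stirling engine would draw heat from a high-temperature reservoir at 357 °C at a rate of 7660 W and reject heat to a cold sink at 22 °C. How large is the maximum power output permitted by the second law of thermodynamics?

Ẇ_max ≈ 4070 W

T_H = 357 °C → 357 + 273.15 = 630.15 K.
T_C = 22 °C → 22 + 273.15 = 295.15 K.
The second-law ceiling is the Carnot efficiency, η_max = 1 − T_C/T_H = 1 − 295.15/630.15 = 0.5316.
W_max = η_max · Q_H = 0.5316 × 7660 = 4070 W.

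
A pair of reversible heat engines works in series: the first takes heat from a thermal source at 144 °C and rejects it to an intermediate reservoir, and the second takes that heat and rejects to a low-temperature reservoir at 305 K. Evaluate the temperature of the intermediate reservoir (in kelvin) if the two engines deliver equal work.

T_H = 144 °C → 144 + 273.15 = 417.15 K.
For reversible stages Q_m = Q_H·(T_m/T_H). Setting W₁ = Q_H(1 − T_m/T_H) equal to W₂ = Q_m(1 − T_C/T_m) = Q_H·(T_m − T_C)/T_H gives T_H − T_m = T_m − T_C, so T_m = (T_H + T_C)/2 = (417.15 + 305.00)/2 = 361 K.

T_m ≈ 361 K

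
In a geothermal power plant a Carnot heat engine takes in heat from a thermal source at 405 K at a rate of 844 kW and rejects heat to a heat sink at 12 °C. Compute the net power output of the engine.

T_C = 12 °C → 12 + 273.15 = 285.15 K.
The Carnot efficiency is η = 1 − T_C/T_H = 1 − 285.15/405.00 = 0.2959.
W = η·Q_H = 0.2959 × 844 = 249.8 kW.

Ẇ ≈ 249.8 kW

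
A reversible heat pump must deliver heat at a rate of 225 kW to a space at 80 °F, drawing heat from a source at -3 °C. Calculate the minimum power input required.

T_H = 80 °F → (80 − 32) × 5/9 = 26.67 °C = 299.82 K.
T_C = -3 °C → -3 + 273.15 = 270.15 K.
COP_HP = T_H/(T_H − T_C) = 299.82/29.67 = 10.1062.
W = Q_H/COP_HP = 225/10.1062 = 22.3 kW.

Ẇ_in ≈ 22.3 kW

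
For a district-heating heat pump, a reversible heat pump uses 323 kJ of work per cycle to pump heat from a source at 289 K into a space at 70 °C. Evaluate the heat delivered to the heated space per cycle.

Q_H ≈ 2047 kJ

T_H = 70 °C → 70 + 273.15 = 343.15 K.
COP_HP = T_H/(T_H − T_C) = 343.15/54.15 = 6.3370.
Q_H = COP_HP · W = 6.3370 × 323 = 2047 kJ.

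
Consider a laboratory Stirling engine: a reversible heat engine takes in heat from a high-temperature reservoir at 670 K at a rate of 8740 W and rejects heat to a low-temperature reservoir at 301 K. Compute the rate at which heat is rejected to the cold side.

Q̇_C ≈ 3930 W

η_rev = 1 − T_C/T_H = 1 − 301.00/670.00 = 0.5507.
For a reversible cycle Q_C/Q_H = T_C/T_H, so Q_C = 8740 × 301.00/670.00 = 3930 W.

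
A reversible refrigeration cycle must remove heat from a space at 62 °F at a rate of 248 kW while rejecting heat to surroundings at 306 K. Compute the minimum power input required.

Ẇ_in ≈ 13.8 kW

T_C = 62 °F → (62 − 32) × 5/9 = 16.67 °C = 289.82 K.
The reversible coefficient of performance is COP_R = T_C/(T_H − T_C) = 289.82/16.18 = 17.9083.
W = Q_C/COP_R = 248/17.9083 = 13.8 kW.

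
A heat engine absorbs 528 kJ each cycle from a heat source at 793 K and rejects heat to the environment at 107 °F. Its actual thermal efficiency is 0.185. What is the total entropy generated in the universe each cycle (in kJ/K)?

T_C = 107 °F → (107 − 32) × 5/9 = 41.67 °C = 314.82 K.
W = η·Q_H = 0.185 × 528 = 97.68 kJ, so Q_C = Q_H − W = 430.3 kJ.
Reservoir entropy changes: ΔS_H = −Q_H/T_H = −528/793.00 = -0.6658 kJ/K and ΔS_C = +Q_C/T_C = 430.3/314.82 = 1.367 kJ/K.
ΔS_univ = −Q_H/T_H + Q_C/T_C = 0.701 kJ/K (> 0, since η = 0.185 < η_Carnot = 0.603).

ΔS_univ ≈ 0.701 kJ/K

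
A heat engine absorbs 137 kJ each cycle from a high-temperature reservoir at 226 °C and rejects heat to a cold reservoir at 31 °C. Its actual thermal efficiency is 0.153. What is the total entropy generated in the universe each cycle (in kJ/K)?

T_H = 226 °C → 226 + 273.15 = 499.15 K.
T_C = 31 °C → 31 + 273.15 = 304.15 K.
W = η·Q_H = 0.153 × 137 = 20.96 kJ, so Q_C = Q_H − W = 116.0 kJ.
Entropy balance on the reservoirs: −Q_H/T_H = -0.2745 kJ/K, +Q_C/T_C = 0.3815 kJ/K.
ΔS_univ = −Q_H/T_H + Q_C/T_C = 0.107 kJ/K (> 0, since η = 0.153 < η_Carnot = 0.391).

ΔS_univ ≈ 0.107 kJ/K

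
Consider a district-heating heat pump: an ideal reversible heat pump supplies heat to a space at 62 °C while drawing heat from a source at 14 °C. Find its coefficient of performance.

COP_HP ≈ 6.98

T_H = 62 °C → 62 + 273.15 = 335.15 K.
T_C = 14 °C → 14 + 273.15 = 287.15 K.
COP_HP = T_H/(T_H − T_C) = 335.15/(335.15 − 287.15) = 6.98.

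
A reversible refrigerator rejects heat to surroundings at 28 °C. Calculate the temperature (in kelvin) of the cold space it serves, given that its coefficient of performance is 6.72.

T_C ≈ 262 K

T_H = 28 °C → 28 + 273.15 = 301.15 K.
COP_R = T_C/(T_H − T_C) ⇒ T_C = T_H·COP_R/(1 + COP_R) = 301.15 × 6.72/(1 + 6.72) = 262 K.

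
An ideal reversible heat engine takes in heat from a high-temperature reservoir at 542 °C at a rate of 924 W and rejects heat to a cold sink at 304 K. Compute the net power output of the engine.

T_H = 542 °C → 542 + 273.15 = 815.15 K.
η_rev = 1 − T_C/T_H = 1 − 304.00/815.15 = 0.6271.
W = η·Q_H = 0.6271 × 924 = 579.4 W.

Ẇ ≈ 579.4 W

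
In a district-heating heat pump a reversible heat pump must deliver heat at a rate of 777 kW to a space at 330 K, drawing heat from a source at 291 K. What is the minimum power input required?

COP_HP = T_H/(T_H − T_C) = 330.00/39.00 = 8.4615.
W = Q_H/COP_HP = 777/8.4615 = 91.8 kW.

Ẇ_in ≈ 91.8 kW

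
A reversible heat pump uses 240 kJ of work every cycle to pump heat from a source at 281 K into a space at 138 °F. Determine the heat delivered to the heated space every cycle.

Q_H ≈ 1561 kJ

T_H = 138 °F → (138 − 32) × 5/9 = 58.89 °C = 332.04 K.
COP_HP = T_H/(T_H − T_C) = 332.04/51.04 = 6.5056.
Q_H = COP_HP · W = 6.5056 × 240 = 1561 kJ.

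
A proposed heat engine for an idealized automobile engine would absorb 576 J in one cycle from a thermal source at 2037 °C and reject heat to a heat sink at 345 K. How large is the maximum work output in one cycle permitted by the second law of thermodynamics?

T_H = 2037 °C → 2037 + 273.15 = 2310.15 K.
By the Carnot theorem, η_max = 1 − T_C/T_H = 1 − 345.00/2310.15 = 0.8507.
W_max = η_max · Q_H = 0.8507 × 576 = 490.0 J.

W_max ≈ 490.0 J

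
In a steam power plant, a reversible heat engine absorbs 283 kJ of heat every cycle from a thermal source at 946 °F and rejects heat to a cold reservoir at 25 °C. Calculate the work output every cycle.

W ≈ 175 kJ

T_H = 946 °F → (946 − 32) × 5/9 = 507.78 °C = 780.93 K.
T_C = 25 °C → 25 + 273.15 = 298.15 K.
Carnot efficiency: η = 1 − T_C/T_H = 1 − 298.15/780.93 = 0.6182.
W = η·Q_H = 0.6182 × 283 = 175 kJ.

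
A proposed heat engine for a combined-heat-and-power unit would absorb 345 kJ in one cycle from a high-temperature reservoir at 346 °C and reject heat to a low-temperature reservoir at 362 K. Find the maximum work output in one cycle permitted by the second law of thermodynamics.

T_H = 346 °C → 346 + 273.15 = 619.15 K.
The second-law ceiling is the Carnot efficiency, η_max = 1 − T_C/T_H = 1 − 362.00/619.15 = 0.4153.
W_max = η_max · Q_H = 0.4153 × 345 = 143 kJ.

W_max ≈ 143 kJ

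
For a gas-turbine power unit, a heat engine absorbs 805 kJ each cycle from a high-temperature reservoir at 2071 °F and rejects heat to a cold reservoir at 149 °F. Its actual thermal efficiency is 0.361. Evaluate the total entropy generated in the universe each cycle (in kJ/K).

T_H = 2071 °F → (2071 − 32) × 5/9 = 1132.78 °C = 1405.93 K.
T_C = 149 °F → (149 − 32) × 5/9 = 65.00 °C = 338.15 K.
W = η·Q_H = 0.361 × 805 = 290.6 kJ, so Q_C = Q_H − W = 514.4 kJ.
Entropy balance on the reservoirs: −Q_H/T_H = -0.5726 kJ/K, +Q_C/T_C = 1.521 kJ/K.
ΔS_univ = −Q_H/T_H + Q_C/T_C = 0.949 kJ/K (> 0, since η = 0.361 < η_Carnot = 0.759).

ΔS_univ ≈ 0.949 kJ/K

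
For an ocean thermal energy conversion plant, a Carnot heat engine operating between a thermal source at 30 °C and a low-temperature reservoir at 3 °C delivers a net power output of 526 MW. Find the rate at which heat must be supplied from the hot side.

T_H = 30 °C → 30 + 273.15 = 303.15 K.
T_C = 3 °C → 3 + 273.15 = 276.15 K.
The Carnot efficiency is η = 1 − T_C/T_H = 1 − 276.15/303.15 = 0.0891.
Q_H = W/η = 526/0.0891 = 5910 MW.

Q̇_H ≈ 5910 MW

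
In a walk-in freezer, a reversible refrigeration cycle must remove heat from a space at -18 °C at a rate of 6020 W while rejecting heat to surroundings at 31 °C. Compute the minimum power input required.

T_H = 31 °C → 31 + 273.15 = 304.15 K.
T_C = -18 °C → -18 + 273.15 = 255.15 K.
For a reversible refrigerator, COP_R = T_C/(T_H − T_C) = 255.15/49.00 = 5.2071.
W = Q_C/COP_R = 6020/5.2071 = 1160 W.

Ẇ_in ≈ 1160 W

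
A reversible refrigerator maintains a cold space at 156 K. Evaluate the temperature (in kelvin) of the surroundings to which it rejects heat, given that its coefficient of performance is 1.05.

COP_R = T_C/(T_H − T_C) ⇒ T_H = T_C·(1 + 1/COP_R) = 156.00 × (1 + 1/1.05) = 305 K.

T_H ≈ 305 K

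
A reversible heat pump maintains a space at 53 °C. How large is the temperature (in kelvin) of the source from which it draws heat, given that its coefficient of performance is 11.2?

T_C ≈ 297 K

T_H = 53 °C → 53 + 273.15 = 326.15 K.
COP_HP = T_H/(T_H − T_C) ⇒ T_C = T_H·(COP_HP − 1)/COP_HP = 326.15 × (11.2 − 1)/11.2 = 297 K.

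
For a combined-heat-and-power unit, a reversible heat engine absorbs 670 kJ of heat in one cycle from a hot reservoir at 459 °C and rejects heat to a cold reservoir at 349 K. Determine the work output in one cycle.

W ≈ 350.6 kJ

T_H = 459 °C → 459 + 273.15 = 732.15 K.
Since the cycle is reversible, η = 1 − T_C/T_H = 1 − 349.00/732.15 = 0.5233.
W = η·Q_H = 0.5233 × 670 = 350.6 kJ.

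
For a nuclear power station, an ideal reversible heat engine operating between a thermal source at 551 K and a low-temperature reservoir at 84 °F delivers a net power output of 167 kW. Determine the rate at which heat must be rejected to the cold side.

T_C = 84 °F → (84 − 32) × 5/9 = 28.89 °C = 302.04 K.
Since the cycle is reversible, η = 1 − T_C/T_H = 1 − 302.04/551.00 = 0.4518.
Since Q_C/Q_H = T_C/T_H and Q_H = W/η, Q_C = W·T_C/(T_H − T_C) = 167 × 302.04/248.96 = 203 kW.

Q̇_C ≈ 203 kW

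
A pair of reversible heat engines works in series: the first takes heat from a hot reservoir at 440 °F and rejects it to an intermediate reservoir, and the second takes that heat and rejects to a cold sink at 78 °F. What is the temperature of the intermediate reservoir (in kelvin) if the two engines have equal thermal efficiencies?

T_m ≈ 386 K

T_H = 440 °F → (440 − 32) × 5/9 = 226.67 °C = 499.82 K.
T_C = 78 °F → (78 − 32) × 5/9 = 25.56 °C = 298.71 K.
Equal efficiencies require 1 − T_m/T_H = 1 − T_C/T_m, i.e. T_m/T_H = T_C/T_m, so T_m = √(T_H·T_C) = √(499.82 × 298.71) = 386 K.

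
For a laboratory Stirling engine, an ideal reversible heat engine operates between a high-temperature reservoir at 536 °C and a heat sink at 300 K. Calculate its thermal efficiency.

T_H = 536 °C → 536 + 273.15 = 809.15 K.
η_rev = 1 − T_C/T_H = 1 − 300.00/809.15 = 0.6292.

η ≈ 0.6292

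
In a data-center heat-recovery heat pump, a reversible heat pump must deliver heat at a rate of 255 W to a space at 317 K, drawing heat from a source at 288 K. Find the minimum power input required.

The Carnot heat-pump COP is COP_HP = T_H/(T_H − T_C) = 317.00/29.00 = 10.9310.
W = Q_H/COP_HP = 255/10.9310 = 23.3 W.

Ẇ_in ≈ 23.3 W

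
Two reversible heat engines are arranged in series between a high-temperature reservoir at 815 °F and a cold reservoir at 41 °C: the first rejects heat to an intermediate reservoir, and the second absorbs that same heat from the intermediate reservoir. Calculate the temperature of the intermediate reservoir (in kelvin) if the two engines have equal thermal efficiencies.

T_m ≈ 472 K

T_H = 815 °F → (815 − 32) × 5/9 = 435.00 °C = 708.15 K.
T_C = 41 °C → 41 + 273.15 = 314.15 K.
Equal efficiencies require 1 − T_m/T_H = 1 − T_C/T_m, i.e. T_m/T_H = T_C/T_m, so T_m = √(T_H·T_C) = √(708.15 × 314.15) = 472 K.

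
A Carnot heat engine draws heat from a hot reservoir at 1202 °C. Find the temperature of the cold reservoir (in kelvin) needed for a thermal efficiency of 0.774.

T_C ≈ 333.4 K

T_H = 1202 °C → 1202 + 273.15 = 1475.15 K.
From η = 1 − T_C/T_H, T_C = T_H·(1 − η) = 1475.15 × (1 − 0.774) = 333.4 K.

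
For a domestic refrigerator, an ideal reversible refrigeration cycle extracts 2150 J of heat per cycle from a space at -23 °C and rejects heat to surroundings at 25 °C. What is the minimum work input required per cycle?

T_H = 25 °C → 25 + 273.15 = 298.15 K.
T_C = -23 °C → -23 + 273.15 = 250.15 K.
COP_R = T_C/(T_H − T_C) = 250.15/48.00 = 5.2115.
W = Q_C/COP_R = 2150/5.2115 = 412.6 J.

W_in ≈ 412.6 J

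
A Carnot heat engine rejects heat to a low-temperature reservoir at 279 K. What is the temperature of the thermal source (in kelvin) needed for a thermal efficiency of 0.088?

T_H ≈ 305.9 K

From η = 1 − T_C/T_H, solving for T_H gives T_H = T_C/(1 − η) = 279.00/(1 − 0.088) = 305.9 K.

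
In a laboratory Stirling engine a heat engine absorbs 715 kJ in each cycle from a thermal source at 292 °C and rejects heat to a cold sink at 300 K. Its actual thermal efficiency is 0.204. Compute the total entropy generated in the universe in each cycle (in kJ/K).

ΔS_univ ≈ 0.6320 kJ/K

T_H = 292 °C → 292 + 273.15 = 565.15 K.
W = η·Q_H = 0.204 × 715 = 145.9 kJ, so Q_C = Q_H − W = 569.1 kJ.
Reservoir entropy changes: ΔS_H = −Q_H/T_H = −715/565.15 = -1.265 kJ/K and ΔS_C = +Q_C/T_C = 569.1/300.00 = 1.897 kJ/K.
ΔS_univ = −Q_H/T_H + Q_C/T_C = 0.6320 kJ/K (> 0, since η = 0.204 < η_Carnot = 0.469).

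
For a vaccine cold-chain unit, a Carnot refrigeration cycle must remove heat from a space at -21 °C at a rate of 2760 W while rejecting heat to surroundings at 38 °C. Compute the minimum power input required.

Ẇ_in ≈ 646 W

T_H = 38 °C → 38 + 273.15 = 311.15 K.
T_C = -21 °C → -21 + 273.15 = 252.15 K.
COP_R = T_C/(T_H − T_C) = 252.15/59.00 = 4.2737.
W = Q_C/COP_R = 2760/4.2737 = 646 W.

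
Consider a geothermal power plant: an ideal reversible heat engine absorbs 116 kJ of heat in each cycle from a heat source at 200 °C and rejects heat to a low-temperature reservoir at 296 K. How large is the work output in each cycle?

T_H = 200 °C → 200 + 273.15 = 473.15 K.
The Carnot efficiency is η = 1 − T_C/T_H = 1 − 296.00/473.15 = 0.3744.
W = η·Q_H = 0.3744 × 116 = 43.4 kJ.

W ≈ 43.4 kJ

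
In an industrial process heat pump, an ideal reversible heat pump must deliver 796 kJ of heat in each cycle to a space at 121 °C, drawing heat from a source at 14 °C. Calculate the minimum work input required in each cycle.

T_H = 121 °C → 121 + 273.15 = 394.15 K.
T_C = 14 °C → 14 + 273.15 = 287.15 K.
COP_HP = T_H/(T_H − T_C) = 394.15/107.00 = 3.6836.
W = Q_H/COP_HP = 796/3.6836 = 216 kJ.

W_in ≈ 216 kJ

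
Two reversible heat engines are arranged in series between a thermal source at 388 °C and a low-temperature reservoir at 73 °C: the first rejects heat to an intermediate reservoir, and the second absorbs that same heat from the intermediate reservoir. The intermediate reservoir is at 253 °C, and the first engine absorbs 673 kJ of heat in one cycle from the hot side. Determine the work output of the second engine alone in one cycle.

T_H = 388 °C → 388 + 273.15 = 661.15 K.
T_C = 73 °C → 73 + 273.15 = 346.15 K.
T_m = 253 °C → 253 + 273.15 = 526.15 K.
Heat entering the second stage: Q_m = Q_H·(T_m/T_H) = 673 × 526.15/661.15 = 535.6 kJ.
Second-stage efficiency η₂ = 1 − T_C/T_m = 1 − 346.15/526.15 = 0.3421, so W₂ = η₂·Q_m = 183.2 kJ.

W₂ ≈ 183.2 kJ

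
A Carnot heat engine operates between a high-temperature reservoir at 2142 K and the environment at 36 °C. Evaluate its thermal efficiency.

T_C = 36 °C → 36 + 273.15 = 309.15 K.
η_rev = 1 − T_C/T_H = 1 − 309.15/2142.00 = 0.856.

η ≈ 0.856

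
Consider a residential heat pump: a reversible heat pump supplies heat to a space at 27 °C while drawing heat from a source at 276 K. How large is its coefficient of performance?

COP_HP ≈ 12.4

T_H = 27 °C → 27 + 273.15 = 300.15 K.
For a reversible heat pump, COP_HP = T_H/(T_H − T_C) = 300.15/(300.15 − 276.00) = 12.4.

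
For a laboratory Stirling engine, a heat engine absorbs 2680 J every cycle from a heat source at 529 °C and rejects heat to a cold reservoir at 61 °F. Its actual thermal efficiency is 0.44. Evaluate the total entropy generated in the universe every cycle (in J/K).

T_H = 529 °C → 529 + 273.15 = 802.15 K.
T_C = 61 °F → (61 − 32) × 5/9 = 16.11 °C = 289.26 K.
W = η·Q_H = 0.44 × 2680 = 1179 J, so Q_C = Q_H − W = 1501 J.
The hot reservoir loses entropy Q_H/T_H = 2680/802.15 = 3.341 J/K; the cold reservoir gains Q_C/T_C = 1501/289.26 = 5.188 J/K.
ΔS_univ = −Q_H/T_H + Q_C/T_C = 1.85 J/K (> 0, since η = 0.44 < η_Carnot = 0.639).

ΔS_univ ≈ 1.85 J/K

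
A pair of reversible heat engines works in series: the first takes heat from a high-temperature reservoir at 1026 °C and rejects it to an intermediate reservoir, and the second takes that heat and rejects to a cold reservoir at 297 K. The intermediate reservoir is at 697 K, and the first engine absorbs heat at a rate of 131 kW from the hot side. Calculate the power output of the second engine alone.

Ẇ₂ ≈ 40.3 kW

T_H = 1026 °C → 1026 + 273.15 = 1299.15 K.
Heat entering the second stage: Q_m = Q_H·(T_m/T_H) = 131 × 697.00/1299.15 = 70.3 kW.
Second-stage efficiency η₂ = 1 − T_C/T_m = 1 − 297.00/697.00 = 0.5739, so W₂ = η₂·Q_m = 40.3 kW.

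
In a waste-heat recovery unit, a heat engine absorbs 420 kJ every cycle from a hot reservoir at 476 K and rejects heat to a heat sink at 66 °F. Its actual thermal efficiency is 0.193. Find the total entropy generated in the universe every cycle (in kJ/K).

T_C = 66 °F → (66 − 32) × 5/9 = 18.89 °C = 292.04 K.
W = η·Q_H = 0.193 × 420 = 81.06 kJ, so Q_C = Q_H − W = 338.9 kJ.
Reservoir entropy changes: ΔS_H = −Q_H/T_H = −420/476.00 = -0.8824 kJ/K and ΔS_C = +Q_C/T_C = 338.9/292.04 = 1.161 kJ/K.
ΔS_univ = −Q_H/T_H + Q_C/T_C = 0.278 kJ/K (> 0, since η = 0.193 < η_Carnot = 0.386).

ΔS_univ ≈ 0.278 kJ/K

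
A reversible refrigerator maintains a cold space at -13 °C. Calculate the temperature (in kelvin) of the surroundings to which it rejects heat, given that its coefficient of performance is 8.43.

T_H ≈ 291 K

T_C = -13 °C → -13 + 273.15 = 260.15 K.
COP_R = T_C/(T_H − T_C) ⇒ T_H = T_C·(1 + 1/COP_R) = 260.15 × (1 + 1/8.43) = 291 K.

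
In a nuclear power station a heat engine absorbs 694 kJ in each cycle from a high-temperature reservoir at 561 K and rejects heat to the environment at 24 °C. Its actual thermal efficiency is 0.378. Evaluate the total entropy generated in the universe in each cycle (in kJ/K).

ΔS_univ ≈ 0.216 kJ/K

T_C = 24 °C → 24 + 273.15 = 297.15 K.
W = η·Q_H = 0.378 × 694 = 262.3 kJ, so Q_C = Q_H − W = 431.7 kJ.
Entropy balance on the reservoirs: −Q_H/T_H = -1.237 kJ/K, +Q_C/T_C = 1.453 kJ/K.
ΔS_univ = −Q_H/T_H + Q_C/T_C = 0.216 kJ/K (> 0, since η = 0.378 < η_Carnot = 0.470).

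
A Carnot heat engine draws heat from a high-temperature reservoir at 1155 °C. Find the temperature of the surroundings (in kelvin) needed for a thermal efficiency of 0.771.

T_H = 1155 °C → 1155 + 273.15 = 1428.15 K.
From η = 1 − T_C/T_H, T_C = T_H·(1 − η) = 1428.15 × (1 − 0.771) = 327.0 K.

T_C ≈ 327.0 K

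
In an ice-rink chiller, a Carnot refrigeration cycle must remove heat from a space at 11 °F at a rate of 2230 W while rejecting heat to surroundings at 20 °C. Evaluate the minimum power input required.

T_H = 20 °C → 20 + 273.15 = 293.15 K.
T_C = 11 °F → (11 − 32) × 5/9 = -11.67 °C = 261.48 K.
For a reversible refrigerator, COP_R = T_C/(T_H − T_C) = 261.48/31.67 = 8.2574.
W = Q_C/COP_R = 2230/8.2574 = 270.1 W.

Ẇ_in ≈ 270.1 W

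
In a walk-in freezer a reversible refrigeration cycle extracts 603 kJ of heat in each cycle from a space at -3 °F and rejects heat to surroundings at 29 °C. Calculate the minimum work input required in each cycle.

W_in ≈ 115 kJ

T_H = 29 °C → 29 + 273.15 = 302.15 K.
T_C = -3 °F → (-3 − 32) × 5/9 = -19.44 °C = 253.71 K.
For a reversible refrigerator, COP_R = T_C/(T_H − T_C) = 253.71/48.44 = 5.2370.
W = Q_C/COP_R = 603/5.2370 = 115 kJ.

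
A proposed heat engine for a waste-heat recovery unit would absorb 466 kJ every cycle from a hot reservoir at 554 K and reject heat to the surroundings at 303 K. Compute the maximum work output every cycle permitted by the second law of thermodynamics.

No engine can exceed the Carnot limit: η_max = 1 − T_C/T_H = 1 − 303.00/554.00 = 0.4531.
W_max = η_max · Q_H = 0.4531 × 466 = 211 kJ.

W_max ≈ 211 kJ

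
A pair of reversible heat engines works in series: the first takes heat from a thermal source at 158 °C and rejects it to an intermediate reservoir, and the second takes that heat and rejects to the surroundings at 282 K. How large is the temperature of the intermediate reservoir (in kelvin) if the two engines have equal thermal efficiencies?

T_m ≈ 349 K

T_H = 158 °C → 158 + 273.15 = 431.15 K.
Equal efficiencies require 1 − T_m/T_H = 1 − T_C/T_m, i.e. T_m/T_H = T_C/T_m, so T_m = √(T_H·T_C) = √(431.15 × 282.00) = 349 K.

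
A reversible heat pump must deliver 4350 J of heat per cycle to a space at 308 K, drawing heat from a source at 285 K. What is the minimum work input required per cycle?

W_in ≈ 325 J

The Carnot heat-pump COP is COP_HP = T_H/(T_H − T_C) = 308.00/23.00 = 13.3913.
W = Q_H/COP_HP = 4350/13.3913 = 325 J.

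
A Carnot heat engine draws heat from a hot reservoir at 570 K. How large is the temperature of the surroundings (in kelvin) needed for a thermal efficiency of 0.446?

From η = 1 − T_C/T_H, T_C = T_H·(1 − η) = 570.00 × (1 − 0.446) = 315.8 K.

T_C ≈ 315.8 K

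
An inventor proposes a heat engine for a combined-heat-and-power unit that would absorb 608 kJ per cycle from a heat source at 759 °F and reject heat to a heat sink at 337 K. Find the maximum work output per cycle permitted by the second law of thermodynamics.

W_max ≈ 305 kJ

T_H = 759 °F → (759 − 32) × 5/9 = 403.89 °C = 677.04 K.
The upper bound on efficiency is η_max = 1 − T_C/T_H = 1 − 337.00/677.04 = 0.5022.
W_max = η_max · Q_H = 0.5022 × 608 = 305 kJ.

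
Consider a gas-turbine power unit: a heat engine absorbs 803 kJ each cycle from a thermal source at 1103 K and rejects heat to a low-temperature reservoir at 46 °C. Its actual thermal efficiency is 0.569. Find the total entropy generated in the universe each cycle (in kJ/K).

ΔS_univ ≈ 0.356 kJ/K

T_C = 46 °C → 46 + 273.15 = 319.15 K.
W = η·Q_H = 0.569 × 803 = 456.9 kJ, so Q_C = Q_H − W = 346.1 kJ.
The hot reservoir loses entropy Q_H/T_H = 803/1103.00 = 0.7280 kJ/K; the cold reservoir gains Q_C/T_C = 346.1/319.15 = 1.084 kJ/K.
ΔS_univ = −Q_H/T_H + Q_C/T_C = 0.356 kJ/K (> 0, since η = 0.569 < η_Carnot = 0.711).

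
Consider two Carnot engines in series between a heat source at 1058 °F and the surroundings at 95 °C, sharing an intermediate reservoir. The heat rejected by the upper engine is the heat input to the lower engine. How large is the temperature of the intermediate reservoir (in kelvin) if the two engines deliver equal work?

T_m ≈ 606 K

T_H = 1058 °F → (1058 − 32) × 5/9 = 570.00 °C = 843.15 K.
T_C = 95 °C → 95 + 273.15 = 368.15 K.
For reversible stages Q_m = Q_H·(T_m/T_H). Setting W₁ = Q_H(1 − T_m/T_H) equal to W₂ = Q_m(1 − T_C/T_m) = Q_H·(T_m − T_C)/T_H gives T_H − T_m = T_m − T_C, so T_m = (T_H + T_C)/2 = (843.15 + 368.15)/2 = 606 K.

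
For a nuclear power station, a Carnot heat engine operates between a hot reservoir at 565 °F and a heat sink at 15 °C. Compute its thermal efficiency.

η ≈ 0.4938

T_H = 565 °F → (565 − 32) × 5/9 = 296.11 °C = 569.26 K.
T_C = 15 °C → 15 + 273.15 = 288.15 K.
Since the cycle is reversible, η = 1 − T_C/T_H = 1 − 288.15/569.26 = 0.4938.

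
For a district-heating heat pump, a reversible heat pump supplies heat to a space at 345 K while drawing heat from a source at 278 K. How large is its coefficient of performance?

For a reversible heat pump, COP_HP = T_H/(T_H − T_C) = 345.00/(345.00 − 278.00) = 5.149.

COP_HP ≈ 5.149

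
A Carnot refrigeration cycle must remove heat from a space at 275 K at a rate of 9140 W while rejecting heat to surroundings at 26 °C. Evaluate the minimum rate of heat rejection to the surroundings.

T_H = 26 °C → 26 + 273.15 = 299.15 K.
For a reversible cycle Q_H/Q_C = T_H/T_C, so Q_H = Q_C·T_H/T_C = 9140 × 299.15/275.00 = 9943 W.

Q̇_H ≈ 9943 W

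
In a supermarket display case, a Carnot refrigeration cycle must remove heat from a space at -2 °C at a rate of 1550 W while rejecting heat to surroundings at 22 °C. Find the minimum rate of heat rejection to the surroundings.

T_H = 22 °C → 22 + 273.15 = 295.15 K.
T_C = -2 °C → -2 + 273.15 = 271.15 K.
For a reversible cycle Q_H/Q_C = T_H/T_C, so Q_H = Q_C·T_H/T_C = 1550 × 295.15/271.15 = 1690 W.

Q̇_H ≈ 1690 W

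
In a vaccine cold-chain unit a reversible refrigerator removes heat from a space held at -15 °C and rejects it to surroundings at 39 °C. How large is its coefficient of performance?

T_H = 39 °C → 39 + 273.15 = 312.15 K.
T_C = -15 °C → -15 + 273.15 = 258.15 K.
For a reversible refrigerator, COP_R = T_C/(T_H − T_C) = 258.15/(312.15 − 258.15) = 4.78.

COP_R ≈ 4.78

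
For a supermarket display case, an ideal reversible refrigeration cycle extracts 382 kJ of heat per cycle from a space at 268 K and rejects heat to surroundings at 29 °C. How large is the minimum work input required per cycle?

W_in ≈ 48.68 kJ

T_H = 29 °C → 29 + 273.15 = 302.15 K.
For a reversible refrigerator, COP_R = T_C/(T_H − T_C) = 268.00/34.15 = 7.8477.
W = Q_C/COP_R = 382/7.8477 = 48.68 kJ.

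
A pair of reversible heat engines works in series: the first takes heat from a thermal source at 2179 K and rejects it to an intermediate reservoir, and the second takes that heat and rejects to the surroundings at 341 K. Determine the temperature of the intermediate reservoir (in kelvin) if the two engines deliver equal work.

For reversible stages Q_m = Q_H·(T_m/T_H). Setting W₁ = Q_H(1 − T_m/T_H) equal to W₂ = Q_m(1 − T_C/T_m) = Q_H·(T_m − T_C)/T_H gives T_H − T_m = T_m − T_C, so T_m = (T_H + T_C)/2 = (2179.00 + 341.00)/2 = 1260 K.

T_m ≈ 1260 K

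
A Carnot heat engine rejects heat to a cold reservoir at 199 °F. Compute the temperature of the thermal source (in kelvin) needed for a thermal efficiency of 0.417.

T_H ≈ 628 K

T_C = 199 °F → (199 − 32) × 5/9 = 92.78 °C = 365.93 K.
From η = 1 − T_C/T_H, solving for T_H gives T_H = T_C/(1 − η) = 365.93/(1 − 0.417) = 628 K.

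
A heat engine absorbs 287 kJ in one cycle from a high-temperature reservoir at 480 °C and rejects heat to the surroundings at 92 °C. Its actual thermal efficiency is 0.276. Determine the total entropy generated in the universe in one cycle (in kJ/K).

T_H = 480 °C → 480 + 273.15 = 753.15 K.
T_C = 92 °C → 92 + 273.15 = 365.15 K.
W = η·Q_H = 0.276 × 287 = 79.21 kJ, so Q_C = Q_H − W = 207.8 kJ.
Entropy balance on the reservoirs: −Q_H/T_H = -0.3811 kJ/K, +Q_C/T_C = 0.5690 kJ/K.
ΔS_univ = −Q_H/T_H + Q_C/T_C = 0.188 kJ/K (> 0, since η = 0.276 < η_Carnot = 0.515).

ΔS_univ ≈ 0.188 kJ/K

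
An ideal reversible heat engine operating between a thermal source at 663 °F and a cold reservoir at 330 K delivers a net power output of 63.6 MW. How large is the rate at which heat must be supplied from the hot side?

T_H = 663 °F → (663 − 32) × 5/9 = 350.56 °C = 623.71 K.
Carnot efficiency: η = 1 − T_C/T_H = 1 − 330.00/623.71 = 0.4709.
Q_H = W/η = 63.6/0.4709 = 135 MW.

Q̇_H ≈ 135 MW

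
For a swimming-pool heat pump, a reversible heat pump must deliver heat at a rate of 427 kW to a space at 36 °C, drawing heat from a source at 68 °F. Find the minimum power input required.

T_H = 36 °C → 36 + 273.15 = 309.15 K.
T_C = 68 °F → (68 − 32) × 5/9 = 20.00 °C = 293.15 K.
The Carnot heat-pump COP is COP_HP = T_H/(T_H − T_C) = 309.15/16.00 = 19.3219.
W = Q_H/COP_HP = 427/19.3219 = 22.1 kW.

Ẇ_in ≈ 22.1 kW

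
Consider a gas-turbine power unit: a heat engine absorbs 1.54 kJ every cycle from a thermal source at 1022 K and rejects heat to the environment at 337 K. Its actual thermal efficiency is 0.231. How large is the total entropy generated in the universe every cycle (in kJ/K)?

W = η·Q_H = 0.231 × 1.54 = 0.3557 kJ, so Q_C = Q_H − W = 1.184 kJ.
The hot reservoir loses entropy Q_H/T_H = 1.54/1022.00 = 0.001507 kJ/K; the cold reservoir gains Q_C/T_C = 1.184/337.00 = 0.003514 kJ/K.
ΔS_univ = −Q_H/T_H + Q_C/T_C = 0.002007 kJ/K (> 0, since η = 0.231 < η_Carnot = 0.670).

ΔS_univ ≈ 0.002007 kJ/K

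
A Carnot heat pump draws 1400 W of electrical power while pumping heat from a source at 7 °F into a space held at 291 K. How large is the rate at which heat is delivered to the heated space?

Q̇_H ≈ 12800 W

T_C = 7 °F → (7 − 32) × 5/9 = -13.89 °C = 259.26 K.
COP_HP = T_H/(T_H − T_C) = 291.00/31.74 = 9.1686.
Q_H = COP_HP · W = 9.1686 × 1400 = 12800 W.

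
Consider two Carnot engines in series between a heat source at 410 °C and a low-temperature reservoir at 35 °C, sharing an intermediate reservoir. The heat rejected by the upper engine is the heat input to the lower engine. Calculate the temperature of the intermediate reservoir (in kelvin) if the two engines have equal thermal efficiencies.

T_m ≈ 459 K

T_H = 410 °C → 410 + 273.15 = 683.15 K.
T_C = 35 °C → 35 + 273.15 = 308.15 K.
Equal efficiencies require 1 − T_m/T_H = 1 − T_C/T_m, i.e. T_m/T_H = T_C/T_m, so T_m = √(T_H·T_C) = √(683.15 × 308.15) = 459 K.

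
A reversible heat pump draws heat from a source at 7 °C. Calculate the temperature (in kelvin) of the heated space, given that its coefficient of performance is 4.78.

T_H ≈ 354.3 K

T_C = 7 °C → 7 + 273.15 = 280.15 K.
COP_HP = T_H/(T_H − T_C) ⇒ T_H = T_C·COP_HP/(COP_HP − 1) = 280.15 × 4.78/(4.78 − 1) = 354.3 K.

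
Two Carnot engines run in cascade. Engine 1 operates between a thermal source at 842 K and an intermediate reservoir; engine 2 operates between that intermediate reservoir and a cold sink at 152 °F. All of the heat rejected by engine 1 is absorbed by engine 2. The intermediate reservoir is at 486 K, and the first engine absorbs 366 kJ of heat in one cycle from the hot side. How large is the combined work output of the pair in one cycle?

T_C = 152 °F → (152 − 32) × 5/9 = 66.67 °C = 339.82 K.
Two reversible stages in series are equivalent to a single Carnot engine between T_H and T_C, so η_total = 1 − T_C/T_H = 1 − 339.82/842.00 = 0.5964.
W_total = η_total · Q_H = 0.5964 × 366 = 218 kJ.

W_total ≈ 218 kJ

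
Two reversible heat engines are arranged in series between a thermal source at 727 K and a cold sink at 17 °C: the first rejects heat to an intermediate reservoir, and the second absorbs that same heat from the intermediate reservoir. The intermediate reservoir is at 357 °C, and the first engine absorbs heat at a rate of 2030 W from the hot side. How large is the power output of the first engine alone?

T_C = 17 °C → 17 + 273.15 = 290.15 K.
T_m = 357 °C → 357 + 273.15 = 630.15 K.
First-stage efficiency η₁ = 1 − T_m/T_H = 1 − 630.15/727.00 = 0.1332.
W₁ = η₁·Q_H = 0.1332 × 2030 = 270.4 W.

Ẇ₁ ≈ 270.4 W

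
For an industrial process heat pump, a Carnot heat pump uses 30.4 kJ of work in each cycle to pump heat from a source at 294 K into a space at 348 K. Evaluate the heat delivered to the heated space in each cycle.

COP_HP = T_H/(T_H − T_C) = 348.00/54.00 = 6.4444.
Q_H = COP_HP · W = 6.4444 × 30.4 = 196 kJ.

Q_H ≈ 196 kJ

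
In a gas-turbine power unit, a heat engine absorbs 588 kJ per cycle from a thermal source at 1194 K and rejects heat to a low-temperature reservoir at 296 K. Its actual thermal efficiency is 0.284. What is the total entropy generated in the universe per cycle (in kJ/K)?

W = η·Q_H = 0.284 × 588 = 167.0 kJ, so Q_C = Q_H − W = 421.0 kJ.
Reservoir entropy changes: ΔS_H = −Q_H/T_H = −588/1194.00 = -0.4925 kJ/K and ΔS_C = +Q_C/T_C = 421.0/296.00 = 1.422 kJ/K.
ΔS_univ = −Q_H/T_H + Q_C/T_C = 0.9299 kJ/K (> 0, since η = 0.284 < η_Carnot = 0.752).

ΔS_univ ≈ 0.9299 kJ/K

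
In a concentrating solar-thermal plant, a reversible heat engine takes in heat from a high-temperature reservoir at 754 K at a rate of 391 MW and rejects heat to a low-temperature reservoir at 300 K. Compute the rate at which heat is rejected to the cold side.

For a reversible engine, η = 1 − T_C/T_H = 1 − 300.00/754.00 = 0.6021.
For a reversible cycle Q_C/Q_H = T_C/T_H, so Q_C = 391 × 300.00/754.00 = 156 MW.

Q̇_C ≈ 156 MW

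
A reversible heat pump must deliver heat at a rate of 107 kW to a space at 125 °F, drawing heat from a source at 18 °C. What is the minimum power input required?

Ẇ_in ≈ 11.09 kW

T_H = 125 °F → (125 − 32) × 5/9 = 51.67 °C = 324.82 K.
T_C = 18 °C → 18 + 273.15 = 291.15 K.
For a reversible heat pump, COP_HP = T_H/(T_H − T_C) = 324.82/33.67 = 9.6480.
W = Q_H/COP_HP = 107/9.6480 = 11.09 kW.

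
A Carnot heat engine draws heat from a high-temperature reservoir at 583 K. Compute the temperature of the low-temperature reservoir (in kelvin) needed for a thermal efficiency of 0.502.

From η = 1 − T_C/T_H, T_C = T_H·(1 − η) = 583.00 × (1 − 0.502) = 290 K.

T_C ≈ 290 K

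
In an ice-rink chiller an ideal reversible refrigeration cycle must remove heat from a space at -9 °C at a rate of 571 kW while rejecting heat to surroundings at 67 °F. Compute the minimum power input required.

Ẇ_in ≈ 61.5 kW

T_H = 67 °F → (67 − 32) × 5/9 = 19.44 °C = 292.59 K.
T_C = -9 °C → -9 + 273.15 = 264.15 K.
COP_R = T_C/(T_H − T_C) = 264.15/28.44 = 9.2865.
W = Q_C/COP_R = 571/9.2865 = 61.5 kW.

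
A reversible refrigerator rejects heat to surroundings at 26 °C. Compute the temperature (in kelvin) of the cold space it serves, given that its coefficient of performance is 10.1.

T_C ≈ 272 K

T_H = 26 °C → 26 + 273.15 = 299.15 K.
COP_R = T_C/(T_H − T_C) ⇒ T_C = T_H·COP_R/(1 + COP_R) = 299.15 × 10.1/(1 + 10.1) = 272 K.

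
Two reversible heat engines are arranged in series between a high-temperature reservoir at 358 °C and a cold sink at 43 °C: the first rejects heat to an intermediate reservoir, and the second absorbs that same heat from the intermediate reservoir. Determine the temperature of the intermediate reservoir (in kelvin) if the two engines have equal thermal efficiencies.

T_H = 358 °C → 358 + 273.15 = 631.15 K.
T_C = 43 °C → 43 + 273.15 = 316.15 K.
Equal efficiencies require 1 − T_m/T_H = 1 − T_C/T_m, i.e. T_m/T_H = T_C/T_m, so T_m = √(T_H·T_C) = √(631.15 × 316.15) = 447 K.

T_m ≈ 447 K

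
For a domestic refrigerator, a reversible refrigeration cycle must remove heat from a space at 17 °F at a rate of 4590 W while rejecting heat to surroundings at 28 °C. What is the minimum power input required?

T_H = 28 °C → 28 + 273.15 = 301.15 K.
T_C = 17 °F → (17 − 32) × 5/9 = -8.33 °C = 264.82 K.
For a reversible refrigerator, COP_R = T_C/(T_H − T_C) = 264.82/36.33 = 7.2885.
W = Q_C/COP_R = 4590/7.2885 = 629.8 W.

Ẇ_in ≈ 629.8 W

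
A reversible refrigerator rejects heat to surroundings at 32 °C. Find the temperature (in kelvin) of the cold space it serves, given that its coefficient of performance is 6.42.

T_C ≈ 264 K

T_H = 32 °C → 32 + 273.15 = 305.15 K.
COP_R = T_C/(T_H − T_C) ⇒ T_C = T_H·COP_R/(1 + COP_R) = 305.15 × 6.42/(1 + 6.42) = 264 K.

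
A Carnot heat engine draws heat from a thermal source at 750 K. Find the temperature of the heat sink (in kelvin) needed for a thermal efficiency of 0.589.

From η = 1 − T_C/T_H, T_C = T_H·(1 − η) = 750.00 × (1 − 0.589) = 308.2 K.

T_C ≈ 308.2 K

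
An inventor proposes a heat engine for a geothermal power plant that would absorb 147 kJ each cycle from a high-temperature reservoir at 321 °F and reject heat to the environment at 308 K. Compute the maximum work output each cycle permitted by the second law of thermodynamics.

T_H = 321 °F → (321 − 32) × 5/9 = 160.56 °C = 433.71 K.
The upper bound on efficiency is η_max = 1 − T_C/T_H = 1 − 308.00/433.71 = 0.2898.
W_max = η_max · Q_H = 0.2898 × 147 = 42.6 kJ.

W_max ≈ 42.6 kJ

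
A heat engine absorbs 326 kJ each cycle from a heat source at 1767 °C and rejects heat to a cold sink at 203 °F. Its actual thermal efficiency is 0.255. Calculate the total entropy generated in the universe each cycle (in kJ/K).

ΔS_univ ≈ 0.500 kJ/K

T_H = 1767 °C → 1767 + 273.15 = 2040.15 K.
T_C = 203 °F → (203 − 32) × 5/9 = 95.00 °C = 368.15 K.
W = η·Q_H = 0.255 × 326 = 83.13 kJ, so Q_C = Q_H − W = 242.9 kJ.
The hot reservoir loses entropy Q_H/T_H = 326/2040.15 = 0.1598 kJ/K; the cold reservoir gains Q_C/T_C = 242.9/368.15 = 0.6597 kJ/K.
ΔS_univ = −Q_H/T_H + Q_C/T_C = 0.500 kJ/K (> 0, since η = 0.255 < η_Carnot = 0.820).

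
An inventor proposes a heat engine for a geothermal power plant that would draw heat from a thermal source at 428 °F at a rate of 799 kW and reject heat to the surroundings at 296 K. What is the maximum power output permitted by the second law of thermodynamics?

T_H = 428 °F → (428 − 32) × 5/9 = 220.00 °C = 493.15 K.
No engine can exceed the Carnot limit: η_max = 1 − T_C/T_H = 1 − 296.00/493.15 = 0.3998.
W_max = η_max · Q_H = 0.3998 × 799 = 319 kW.

Ẇ_max ≈ 319 kW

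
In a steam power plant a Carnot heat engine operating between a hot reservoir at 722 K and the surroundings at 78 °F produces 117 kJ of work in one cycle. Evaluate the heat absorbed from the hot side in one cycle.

Q_H ≈ 199.6 kJ

T_C = 78 °F → (78 − 32) × 5/9 = 25.56 °C = 298.71 K.
The Carnot efficiency is η = 1 − T_C/T_H = 1 − 298.71/722.00 = 0.5863.
Q_H = W/η = 117/0.5863 = 199.6 kJ.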